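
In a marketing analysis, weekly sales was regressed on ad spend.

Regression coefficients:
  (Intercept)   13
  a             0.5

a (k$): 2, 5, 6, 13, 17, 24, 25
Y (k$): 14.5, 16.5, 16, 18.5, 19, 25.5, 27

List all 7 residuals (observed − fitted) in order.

a=2: Ŷ = 13 + 0.5·2 = 14; r = 14.5 − 14 = 0.5
a=5: Ŷ = 13 + 0.5·5 = 15.5; r = 16.5 − 15.5 = 1
a=6: Ŷ = 13 + 0.5·6 = 16; r = 16 − 16 = 0
a=13: Ŷ = 13 + 0.5·13 = 19.5; r = 18.5 − 19.5 = -1
a=17: Ŷ = 13 + 0.5·17 = 21.5; r = 19 − 21.5 = -2.5
a=24: Ŷ = 13 + 0.5·24 = 25; r = 25.5 − 25 = 0.5
a=25: Ŷ = 13 + 0.5·25 = 25.5; r = 27 − 25.5 = 1.5

0.5, 1, 0, -1, -2.5, 0.5, 1.5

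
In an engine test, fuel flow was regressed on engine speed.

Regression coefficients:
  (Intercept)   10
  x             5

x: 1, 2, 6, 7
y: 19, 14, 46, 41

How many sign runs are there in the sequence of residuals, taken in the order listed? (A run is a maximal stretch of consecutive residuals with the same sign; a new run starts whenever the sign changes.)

4 runs

x=1: ŷ = 10 + 5·1 = 15; e = 19 − 15 = 4
x=2: ŷ = 10 + 5·2 = 20; e = 14 − 20 = -6
x=6: ŷ = 10 + 5·6 = 40; e = 46 − 40 = 6
x=7: ŷ = 10 + 5·7 = 45; e = 41 − 45 = -4
Signs: + − + −
Runs: +×1, −×1, +×1, −×1 → 4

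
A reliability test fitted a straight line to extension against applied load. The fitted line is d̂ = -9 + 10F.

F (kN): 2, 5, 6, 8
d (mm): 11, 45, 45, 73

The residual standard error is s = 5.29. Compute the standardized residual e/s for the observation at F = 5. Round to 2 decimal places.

0.76

d̂ = -9 + 10·5 = 41
e = 45 − 41 = 4
e/s = 4 / 5.29 = 0.76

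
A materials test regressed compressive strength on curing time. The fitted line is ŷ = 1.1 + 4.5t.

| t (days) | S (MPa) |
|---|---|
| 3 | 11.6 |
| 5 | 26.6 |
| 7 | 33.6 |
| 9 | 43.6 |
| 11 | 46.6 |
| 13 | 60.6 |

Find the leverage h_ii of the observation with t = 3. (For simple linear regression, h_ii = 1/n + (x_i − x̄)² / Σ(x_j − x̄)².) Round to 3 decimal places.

t̄ = (3 + 5 + 7 + 9 + 11 + 13)/6 = 8
Σ(t − t̄)² = 25 + 9 + 1 + 1 + 9 + 25 = 70
h = 1/6 + (-5)²/70 = 0.166667 + 0.357143 = 0.524

h = 0.524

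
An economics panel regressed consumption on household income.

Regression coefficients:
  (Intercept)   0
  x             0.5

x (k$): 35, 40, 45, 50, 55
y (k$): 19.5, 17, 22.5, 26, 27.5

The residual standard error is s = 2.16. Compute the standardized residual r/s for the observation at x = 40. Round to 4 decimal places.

-1.3889

ŷ = 0.5·40 = 20
r = 17 − 20 = -3
r/s = -3 / 2.16 = -1.3889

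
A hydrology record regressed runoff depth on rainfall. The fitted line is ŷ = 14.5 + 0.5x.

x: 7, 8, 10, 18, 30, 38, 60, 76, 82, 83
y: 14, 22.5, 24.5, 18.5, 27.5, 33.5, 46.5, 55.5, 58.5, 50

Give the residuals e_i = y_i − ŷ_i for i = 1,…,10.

-4, 4, 5, -5, -2, 0, 2, 3, 3, -6

x=7: ŷ = 14.5 + 0.5·7 = 18; e = 14 − 18 = -4
x=8: ŷ = 14.5 + 0.5·8 = 18.5; e = 22.5 − 18.5 = 4
x=10: ŷ = 14.5 + 0.5·10 = 19.5; e = 24.5 − 19.5 = 5
x=18: ŷ = 14.5 + 0.5·18 = 23.5; e = 18.5 − 23.5 = -5
x=30: ŷ = 14.5 + 0.5·30 = 29.5; e = 27.5 − 29.5 = -2
x=38: ŷ = 14.5 + 0.5·38 = 33.5; e = 33.5 − 33.5 = 0
x=60: ŷ = 14.5 + 0.5·60 = 44.5; e = 46.5 − 44.5 = 2
x=76: ŷ = 14.5 + 0.5·76 = 52.5; e = 55.5 − 52.5 = 3
x=82: ŷ = 14.5 + 0.5·82 = 55.5; e = 58.5 − 55.5 = 3
x=83: ŷ = 14.5 + 0.5·83 = 56; e = 50 − 56 = -6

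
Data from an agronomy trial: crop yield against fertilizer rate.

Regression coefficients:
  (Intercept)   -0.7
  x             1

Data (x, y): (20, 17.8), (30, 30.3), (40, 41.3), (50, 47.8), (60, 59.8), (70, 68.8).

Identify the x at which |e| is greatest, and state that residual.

x=20: ŷ = -0.7 + 20 = 19.3; e = 17.8 − 19.3 = -1.5
x=30: ŷ = -0.7 + 30 = 29.3; e = 30.3 − 29.3 = 1
x=40: ŷ = -0.7 + 40 = 39.3; e = 41.3 − 39.3 = 2
x=50: ŷ = -0.7 + 50 = 49.3; e = 47.8 − 49.3 = -1.5
x=60: ŷ = -0.7 + 60 = 59.3; e = 59.8 − 59.3 = 0.5
x=70: ŷ = -0.7 + 70 = 69.3; e = 68.8 − 69.3 = -0.5
Largest |e| is 2 at x = 40, residual 2.

x = 40, e = 2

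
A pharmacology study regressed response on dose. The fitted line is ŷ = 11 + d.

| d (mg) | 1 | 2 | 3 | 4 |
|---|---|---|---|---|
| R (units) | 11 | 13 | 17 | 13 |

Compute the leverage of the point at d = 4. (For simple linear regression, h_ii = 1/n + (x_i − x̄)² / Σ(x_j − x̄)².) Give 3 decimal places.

d̄ = (1 + 2 + 3 + 4)/4 = 2.5
Σ(d − d̄)² = 2.25 + 0.25 + 0.25 + 2.25 = 5
h = 1/4 + (1.5)²/5 = 0.25 + 0.45 = 0.700

h = 0.700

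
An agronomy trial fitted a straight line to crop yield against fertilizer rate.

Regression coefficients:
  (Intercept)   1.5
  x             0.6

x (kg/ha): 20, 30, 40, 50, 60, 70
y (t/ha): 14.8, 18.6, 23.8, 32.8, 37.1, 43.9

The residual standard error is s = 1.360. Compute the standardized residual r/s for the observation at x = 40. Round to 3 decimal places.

ŷ = 1.5 + 0.6·40 = 25.5
r = 23.8 − 25.5 = -1.7
r/s = -1.7 / 1.360 = -1.250

-1.250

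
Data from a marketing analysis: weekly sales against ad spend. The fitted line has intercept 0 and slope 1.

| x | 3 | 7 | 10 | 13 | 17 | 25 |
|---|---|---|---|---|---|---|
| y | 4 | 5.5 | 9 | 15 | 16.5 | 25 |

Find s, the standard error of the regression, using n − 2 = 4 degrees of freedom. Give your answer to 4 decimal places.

s = 1.4577

x=3: ŷ = 3 = 3; r = 4 − 3 = 1
x=7: ŷ = 7 = 7; r = 5.5 − 7 = -1.5
x=10: ŷ = 10 = 10; r = 9 − 10 = -1
x=13: ŷ = 13 = 13; r = 15 − 13 = 2
x=17: ŷ = 17 = 17; r = 16.5 − 17 = -0.5
x=25: ŷ = 25 = 25; r = 25 − 25 = 0
SSE = 1 + 2.25 + 1 + 4 + 0.25 + 0 = 8.5
s = √(8.5/4) = √2.125 ≈ 1.4577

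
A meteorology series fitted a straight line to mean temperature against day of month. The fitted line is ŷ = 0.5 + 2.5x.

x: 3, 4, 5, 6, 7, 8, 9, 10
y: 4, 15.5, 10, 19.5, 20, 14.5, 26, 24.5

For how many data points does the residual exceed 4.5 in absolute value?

2

x=3: ŷ = 0.5 + 2.5·3 = 8; e = 4 − 8 = -4
x=4: ŷ = 0.5 + 2.5·4 = 10.5; e = 15.5 − 10.5 = 5
x=5: ŷ = 0.5 + 2.5·5 = 13; e = 10 − 13 = -3
x=6: ŷ = 0.5 + 2.5·6 = 15.5; e = 19.5 − 15.5 = 4
x=7: ŷ = 0.5 + 2.5·7 = 18; e = 20 − 18 = 2
x=8: ŷ = 0.5 + 2.5·8 = 20.5; e = 14.5 − 20.5 = -6
x=9: ŷ = 0.5 + 2.5·9 = 23; e = 26 − 23 = 3
x=10: ŷ = 0.5 + 2.5·10 = 25.5; e = 24.5 − 25.5 = -1
|e| > 4.5: x=4 (|e|=5), x=8 (|e|=6) → 2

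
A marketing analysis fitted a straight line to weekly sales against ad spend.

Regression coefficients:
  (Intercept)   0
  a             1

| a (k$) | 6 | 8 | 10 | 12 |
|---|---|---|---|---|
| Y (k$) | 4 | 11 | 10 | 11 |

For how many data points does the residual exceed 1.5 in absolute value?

2

a=6: Ŷ = 6 = 6; r = 4 − 6 = -2
a=8: Ŷ = 8 = 8; r = 11 − 8 = 3
a=10: Ŷ = 10 = 10; r = 10 − 10 = 0
a=12: Ŷ = 12 = 12; r = 11 − 12 = -1
|r| > 1.5: a=6 (|r|=2), a=8 (|r|=3) → 2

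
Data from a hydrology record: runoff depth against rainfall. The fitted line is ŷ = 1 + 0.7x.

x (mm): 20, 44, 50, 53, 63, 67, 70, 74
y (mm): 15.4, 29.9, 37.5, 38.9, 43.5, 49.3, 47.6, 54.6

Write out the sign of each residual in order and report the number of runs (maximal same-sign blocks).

x=20: ŷ = 1 + 0.7·20 = 15; r = 15.4 − 15 = 0.4
x=44: ŷ = 1 + 0.7·44 = 31.8; r = 29.9 − 31.8 = -1.9
x=50: ŷ = 1 + 0.7·50 = 36; r = 37.5 − 36 = 1.5
x=53: ŷ = 1 + 0.7·53 = 38.1; r = 38.9 − 38.1 = 0.8
x=63: ŷ = 1 + 0.7·63 = 45.1; r = 43.5 − 45.1 = -1.6
x=67: ŷ = 1 + 0.7·67 = 47.9; r = 49.3 − 47.9 = 1.4
x=70: ŷ = 1 + 0.7·70 = 50; r = 47.6 − 50 = -2.4
x=74: ŷ = 1 + 0.7·74 = 52.8; r = 54.6 − 52.8 = 1.8
Signs: + − + + − + − +
Runs: +×1, −×1, +×2, −×1, +×1, −×1, +×1 → 7

7 runs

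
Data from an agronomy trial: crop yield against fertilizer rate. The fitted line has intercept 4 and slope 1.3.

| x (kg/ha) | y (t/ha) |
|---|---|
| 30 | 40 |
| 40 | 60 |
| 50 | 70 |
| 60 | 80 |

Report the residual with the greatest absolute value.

x=30: ŷ = 4 + 1.3·30 = 43; r = 40 − 43 = -3
x=40: ŷ = 4 + 1.3·40 = 56; r = 60 − 56 = 4
x=50: ŷ = 4 + 1.3·50 = 69; r = 70 − 69 = 1
x=60: ŷ = 4 + 1.3·60 = 82; r = 80 − 82 = -2
Largest |r| is 4 at x = 40, residual 4.

r = 4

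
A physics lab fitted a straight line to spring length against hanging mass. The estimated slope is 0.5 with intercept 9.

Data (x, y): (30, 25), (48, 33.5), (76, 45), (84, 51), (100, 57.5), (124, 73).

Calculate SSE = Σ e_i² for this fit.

SSE = 11.5

x=30: ŷ = 9 + 0.5·30 = 24; e = 25 − 24 = 1
x=48: ŷ = 9 + 0.5·48 = 33; e = 33.5 − 33 = 0.5
x=76: ŷ = 9 + 0.5·76 = 47; e = 45 − 47 = -2
x=84: ŷ = 9 + 0.5·84 = 51; e = 51 − 51 = 0
x=100: ŷ = 9 + 0.5·100 = 59; e = 57.5 − 59 = -1.5
x=124: ŷ = 9 + 0.5·124 = 71; e = 73 − 71 = 2
SSE = 1 + 0.25 + 4 + 0 + 2.25 + 4 = 11.5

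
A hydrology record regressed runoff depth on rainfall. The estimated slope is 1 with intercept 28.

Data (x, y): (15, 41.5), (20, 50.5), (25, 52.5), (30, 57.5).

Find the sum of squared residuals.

x=15: ŷ = 28 + 15 = 43; r = 41.5 − 43 = -1.5
x=20: ŷ = 28 + 20 = 48; r = 50.5 − 48 = 2.5
x=25: ŷ = 28 + 25 = 53; r = 52.5 − 53 = -0.5
x=30: ŷ = 28 + 30 = 58; r = 57.5 − 58 = -0.5
SSE = 2.25 + 6.25 + 0.25 + 0.25 = 9

SSE = 9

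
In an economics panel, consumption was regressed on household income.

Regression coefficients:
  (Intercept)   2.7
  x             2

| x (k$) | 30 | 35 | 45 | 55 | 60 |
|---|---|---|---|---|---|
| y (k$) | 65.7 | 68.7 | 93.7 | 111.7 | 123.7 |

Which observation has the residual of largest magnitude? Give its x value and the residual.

x=30: ŷ = 2.7 + 2·30 = 62.7; r = 65.7 − 62.7 = 3
x=35: ŷ = 2.7 + 2·35 = 72.7; r = 68.7 − 72.7 = -4
x=45: ŷ = 2.7 + 2·45 = 92.7; r = 93.7 − 92.7 = 1
x=55: ŷ = 2.7 + 2·55 = 112.7; r = 111.7 − 112.7 = -1
x=60: ŷ = 2.7 + 2·60 = 122.7; r = 123.7 − 122.7 = 1
Largest |r| is 4 at x = 35, residual -4.

x = 35, r = -4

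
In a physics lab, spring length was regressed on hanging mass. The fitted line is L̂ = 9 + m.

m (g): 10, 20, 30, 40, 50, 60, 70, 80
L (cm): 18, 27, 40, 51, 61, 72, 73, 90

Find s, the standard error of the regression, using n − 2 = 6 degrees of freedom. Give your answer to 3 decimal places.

m=10: L̂ = 9 + 10 = 19; e = 18 − 19 = -1
m=20: L̂ = 9 + 20 = 29; e = 27 − 29 = -2
m=30: L̂ = 9 + 30 = 39; e = 40 − 39 = 1
m=40: L̂ = 9 + 40 = 49; e = 51 − 49 = 2
m=50: L̂ = 9 + 50 = 59; e = 61 − 59 = 2
m=60: L̂ = 9 + 60 = 69; e = 72 − 69 = 3
m=70: L̂ = 9 + 70 = 79; e = 73 − 79 = -6
m=80: L̂ = 9 + 80 = 89; e = 90 − 89 = 1
SSE = 1 + 4 + 1 + 4 + 4 + 9 + 36 + 1 = 60
s = √(60/6) = √10 ≈ 3.162

s = 3.162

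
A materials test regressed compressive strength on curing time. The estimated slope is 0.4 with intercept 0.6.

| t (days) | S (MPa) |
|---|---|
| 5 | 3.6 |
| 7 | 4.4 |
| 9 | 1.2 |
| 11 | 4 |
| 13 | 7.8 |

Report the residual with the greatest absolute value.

r = -3

t=5: ŷ = 0.6 + 0.4·5 = 2.6; r = 3.6 − 2.6 = 1
t=7: ŷ = 0.6 + 0.4·7 = 3.4; r = 4.4 − 3.4 = 1
t=9: ŷ = 0.6 + 0.4·9 = 4.2; r = 1.2 − 4.2 = -3
t=11: ŷ = 0.6 + 0.4·11 = 5; r = 4 − 5 = -1
t=13: ŷ = 0.6 + 0.4·13 = 5.8; r = 7.8 − 5.8 = 2
Largest |r| is 3 at t = 9, residual -3.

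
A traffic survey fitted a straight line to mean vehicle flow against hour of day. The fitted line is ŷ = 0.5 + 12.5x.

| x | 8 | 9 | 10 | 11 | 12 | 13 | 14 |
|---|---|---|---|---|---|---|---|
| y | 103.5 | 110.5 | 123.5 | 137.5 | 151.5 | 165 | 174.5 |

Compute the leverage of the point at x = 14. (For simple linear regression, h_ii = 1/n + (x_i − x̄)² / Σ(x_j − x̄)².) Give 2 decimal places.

h = 0.46

x̄ = (8 + 9 + 10 + 11 + 12 + 13 + 14)/7 = 11
Σ(x − x̄)² = 9 + 4 + 1 + 0 + 1 + 4 + 9 = 28
h = 1/7 + (3)²/28 = 0.142857 + 0.321429 = 0.46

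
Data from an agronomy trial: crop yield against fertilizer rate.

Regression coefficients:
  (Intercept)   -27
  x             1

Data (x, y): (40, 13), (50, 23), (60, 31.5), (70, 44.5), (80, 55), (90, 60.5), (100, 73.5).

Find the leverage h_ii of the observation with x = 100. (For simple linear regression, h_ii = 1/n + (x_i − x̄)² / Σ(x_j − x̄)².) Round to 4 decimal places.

h = 0.4643

x̄ = (40 + 50 + 60 + 70 + 80 + 90 + 100)/7 = 70
Σ(x − x̄)² = 900 + 400 + 100 + 0 + 100 + 400 + 900 = 2800
h = 1/7 + (30)²/2800 = 0.142857 + 0.321429 = 0.4643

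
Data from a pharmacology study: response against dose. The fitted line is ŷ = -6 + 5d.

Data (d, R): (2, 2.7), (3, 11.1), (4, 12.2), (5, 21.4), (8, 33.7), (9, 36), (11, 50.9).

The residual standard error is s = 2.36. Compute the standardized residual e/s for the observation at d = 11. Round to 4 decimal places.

ŷ = -6 + 5·11 = 49
e = 50.9 − 49 = 1.9
e/s = 1.9 / 2.36 = 0.8051

0.8051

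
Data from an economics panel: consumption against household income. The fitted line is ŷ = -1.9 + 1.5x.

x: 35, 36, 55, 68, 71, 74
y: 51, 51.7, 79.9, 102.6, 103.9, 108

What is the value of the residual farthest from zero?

x=35: ŷ = -1.9 + 1.5·35 = 50.6; r = 51 − 50.6 = 0.4
x=36: ŷ = -1.9 + 1.5·36 = 52.1; r = 51.7 − 52.1 = -0.4
x=55: ŷ = -1.9 + 1.5·55 = 80.6; r = 79.9 − 80.6 = -0.7
x=68: ŷ = -1.9 + 1.5·68 = 100.1; r = 102.6 − 100.1 = 2.5
x=71: ŷ = -1.9 + 1.5·71 = 104.6; r = 103.9 − 104.6 = -0.7
x=74: ŷ = -1.9 + 1.5·74 = 109.1; r = 108 − 109.1 = -1.1
Largest |r| is 2.5 at x = 68, residual 2.5.

r = 2.5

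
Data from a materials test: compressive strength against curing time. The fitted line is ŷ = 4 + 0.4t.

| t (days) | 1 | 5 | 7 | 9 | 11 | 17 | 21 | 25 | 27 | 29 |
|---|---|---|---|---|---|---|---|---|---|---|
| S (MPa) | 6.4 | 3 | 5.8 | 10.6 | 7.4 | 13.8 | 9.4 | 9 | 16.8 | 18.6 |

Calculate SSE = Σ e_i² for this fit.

SSE = 80

t=1: ŷ = 4 + 0.4·1 = 4.4; e = 6.4 − 4.4 = 2
t=5: ŷ = 4 + 0.4·5 = 6; e = 3 − 6 = -3
t=7: ŷ = 4 + 0.4·7 = 6.8; e = 5.8 − 6.8 = -1
t=9: ŷ = 4 + 0.4·9 = 7.6; e = 10.6 − 7.6 = 3
t=11: ŷ = 4 + 0.4·11 = 8.4; e = 7.4 − 8.4 = -1
t=17: ŷ = 4 + 0.4·17 = 10.8; e = 13.8 − 10.8 = 3
t=21: ŷ = 4 + 0.4·21 = 12.4; e = 9.4 − 12.4 = -3
t=25: ŷ = 4 + 0.4·25 = 14; e = 9 − 14 = -5
t=27: ŷ = 4 + 0.4·27 = 14.8; e = 16.8 − 14.8 = 2
t=29: ŷ = 4 + 0.4·29 = 15.6; e = 18.6 − 15.6 = 3
SSE = 4 + 9 + 1 + 9 + 1 + 9 + 9 + 25 + 4 + 9 = 80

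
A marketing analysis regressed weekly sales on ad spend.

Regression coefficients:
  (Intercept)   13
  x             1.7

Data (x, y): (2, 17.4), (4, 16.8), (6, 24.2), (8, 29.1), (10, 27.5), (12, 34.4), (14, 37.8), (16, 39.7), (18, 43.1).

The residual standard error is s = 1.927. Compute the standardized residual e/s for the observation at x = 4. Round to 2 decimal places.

-1.56

ŷ = 13 + 1.7·4 = 19.8
e = 16.8 − 19.8 = -3
e/s = -3 / 1.927 = -1.56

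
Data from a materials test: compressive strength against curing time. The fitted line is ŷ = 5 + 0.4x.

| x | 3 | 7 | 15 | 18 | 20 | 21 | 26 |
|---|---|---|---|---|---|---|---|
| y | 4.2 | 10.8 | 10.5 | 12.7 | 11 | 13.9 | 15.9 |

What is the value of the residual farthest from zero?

x=3: ŷ = 5 + 0.4·3 = 6.2; e = 4.2 − 6.2 = -2
x=7: ŷ = 5 + 0.4·7 = 7.8; e = 10.8 − 7.8 = 3
x=15: ŷ = 5 + 0.4·15 = 11; e = 10.5 − 11 = -0.5
x=18: ŷ = 5 + 0.4·18 = 12.2; e = 12.7 − 12.2 = 0.5
x=20: ŷ = 5 + 0.4·20 = 13; e = 11 − 13 = -2
x=21: ŷ = 5 + 0.4·21 = 13.4; e = 13.9 − 13.4 = 0.5
x=26: ŷ = 5 + 0.4·26 = 15.4; e = 15.9 − 15.4 = 0.5
Largest |e| is 3 at x = 7, residual 3.

e = 3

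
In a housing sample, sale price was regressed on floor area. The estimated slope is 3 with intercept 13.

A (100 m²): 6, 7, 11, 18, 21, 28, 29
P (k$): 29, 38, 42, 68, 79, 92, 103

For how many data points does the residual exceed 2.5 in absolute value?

5

A=6: P̂ = 13 + 3·6 = 31; e = 29 − 31 = -2
A=7: P̂ = 13 + 3·7 = 34; e = 38 − 34 = 4
A=11: P̂ = 13 + 3·11 = 46; e = 42 − 46 = -4
A=18: P̂ = 13 + 3·18 = 67; e = 68 − 67 = 1
A=21: P̂ = 13 + 3·21 = 76; e = 79 − 76 = 3
A=28: P̂ = 13 + 3·28 = 97; e = 92 − 97 = -5
A=29: P̂ = 13 + 3·29 = 100; e = 103 − 100 = 3
|e| > 2.5: A=7 (|e|=4), A=11 (|e|=4), A=21 (|e|=3), A=28 (|e|=5), A=29 (|e|=3) → 5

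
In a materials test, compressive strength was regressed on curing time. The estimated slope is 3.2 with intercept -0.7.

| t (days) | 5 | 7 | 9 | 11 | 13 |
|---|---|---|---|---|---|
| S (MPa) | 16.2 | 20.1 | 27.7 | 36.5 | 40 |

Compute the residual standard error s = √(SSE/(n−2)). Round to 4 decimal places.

s = 1.6673

t=5: Ŝ = -0.7 + 3.2·5 = 15.3; e = 16.2 − 15.3 = 0.9
t=7: Ŝ = -0.7 + 3.2·7 = 21.7; e = 20.1 − 21.7 = -1.6
t=9: Ŝ = -0.7 + 3.2·9 = 28.1; e = 27.7 − 28.1 = -0.4
t=11: Ŝ = -0.7 + 3.2·11 = 34.5; e = 36.5 − 34.5 = 2
t=13: Ŝ = -0.7 + 3.2·13 = 40.9; e = 40 − 40.9 = -0.9
SSE = 0.81 + 2.56 + 0.16 + 4 + 0.81 = 8.34
s = √(8.34/3) = √2.78 ≈ 1.6673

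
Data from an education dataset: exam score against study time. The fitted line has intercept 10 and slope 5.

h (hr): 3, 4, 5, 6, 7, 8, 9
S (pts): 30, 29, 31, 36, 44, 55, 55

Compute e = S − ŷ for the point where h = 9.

e = 0

ŷ = 10 + 5·9 = 55
e = 55 − 55 = 0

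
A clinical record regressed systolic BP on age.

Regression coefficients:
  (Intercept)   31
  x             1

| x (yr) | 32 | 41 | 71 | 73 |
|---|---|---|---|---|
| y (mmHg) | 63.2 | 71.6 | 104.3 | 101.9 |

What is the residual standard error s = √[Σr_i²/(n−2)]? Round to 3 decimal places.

x=32: ŷ = 31 + 32 = 63; r = 63.2 − 63 = 0.2
x=41: ŷ = 31 + 41 = 72; r = 71.6 − 72 = -0.4
x=71: ŷ = 31 + 71 = 102; r = 104.3 − 102 = 2.3
x=73: ŷ = 31 + 73 = 104; r = 101.9 − 104 = -2.1
SSE = 0.04 + 0.16 + 5.29 + 4.41 = 9.9
s = √(9.9/2) = √4.95 ≈ 2.225

s = 2.225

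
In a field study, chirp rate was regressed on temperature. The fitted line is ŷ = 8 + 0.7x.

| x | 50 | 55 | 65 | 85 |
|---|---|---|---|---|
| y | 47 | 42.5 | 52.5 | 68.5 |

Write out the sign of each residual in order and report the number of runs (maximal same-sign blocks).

x=50: ŷ = 8 + 0.7·50 = 43; e = 47 − 43 = 4
x=55: ŷ = 8 + 0.7·55 = 46.5; e = 42.5 − 46.5 = -4
x=65: ŷ = 8 + 0.7·65 = 53.5; e = 52.5 − 53.5 = -1
x=85: ŷ = 8 + 0.7·85 = 67.5; e = 68.5 − 67.5 = 1
Signs: + − − +
Runs: +×1, −×2, +×1 → 3

3 runs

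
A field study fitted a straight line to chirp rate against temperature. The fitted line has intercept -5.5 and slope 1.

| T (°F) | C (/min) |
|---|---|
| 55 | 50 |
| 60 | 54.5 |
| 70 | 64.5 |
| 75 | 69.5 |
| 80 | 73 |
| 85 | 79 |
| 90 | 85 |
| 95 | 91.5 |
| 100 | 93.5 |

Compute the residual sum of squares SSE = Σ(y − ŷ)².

T=55: ŷ = -5.5 + 55 = 49.5; e = 50 − 49.5 = 0.5
T=60: ŷ = -5.5 + 60 = 54.5; e = 54.5 − 54.5 = 0
T=70: ŷ = -5.5 + 70 = 64.5; e = 64.5 − 64.5 = 0
T=75: ŷ = -5.5 + 75 = 69.5; e = 69.5 − 69.5 = 0
T=80: ŷ = -5.5 + 80 = 74.5; e = 73 − 74.5 = -1.5
T=85: ŷ = -5.5 + 85 = 79.5; e = 79 − 79.5 = -0.5
T=90: ŷ = -5.5 + 90 = 84.5; e = 85 − 84.5 = 0.5
T=95: ŷ = -5.5 + 95 = 89.5; e = 91.5 − 89.5 = 2
T=100: ŷ = -5.5 + 100 = 94.5; e = 93.5 − 94.5 = -1
SSE = 0.25 + 0 + 0 + 0 + 2.25 + 0.25 + 0.25 + 4 + 1 = 8

SSE = 8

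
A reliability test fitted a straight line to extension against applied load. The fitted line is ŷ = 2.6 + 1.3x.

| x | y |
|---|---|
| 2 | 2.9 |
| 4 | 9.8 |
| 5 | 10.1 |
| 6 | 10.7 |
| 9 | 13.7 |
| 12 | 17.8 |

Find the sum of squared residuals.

x=2: ŷ = 2.6 + 1.3·2 = 5.2; e = 2.9 − 5.2 = -2.3
x=4: ŷ = 2.6 + 1.3·4 = 7.8; e = 9.8 − 7.8 = 2
x=5: ŷ = 2.6 + 1.3·5 = 9.1; e = 10.1 − 9.1 = 1
x=6: ŷ = 2.6 + 1.3·6 = 10.4; e = 10.7 − 10.4 = 0.3
x=9: ŷ = 2.6 + 1.3·9 = 14.3; e = 13.7 − 14.3 = -0.6
x=12: ŷ = 2.6 + 1.3·12 = 18.2; e = 17.8 − 18.2 = -0.4
SSE = 5.29 + 4 + 1 + 0.09 + 0.36 + 0.16 = 10.9

SSE = 10.9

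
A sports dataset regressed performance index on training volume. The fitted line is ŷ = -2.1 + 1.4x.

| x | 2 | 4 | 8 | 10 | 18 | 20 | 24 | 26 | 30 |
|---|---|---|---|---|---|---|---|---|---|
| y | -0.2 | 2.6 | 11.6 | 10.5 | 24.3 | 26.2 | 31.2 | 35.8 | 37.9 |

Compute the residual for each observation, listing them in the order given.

-0.9, -0.9, 2.5, -1.4, 1.2, 0.3, -0.3, 1.5, -2

x=2: ŷ = -2.1 + 1.4·2 = 0.7; e = -0.2 − 0.7 = -0.9
x=4: ŷ = -2.1 + 1.4·4 = 3.5; e = 2.6 − 3.5 = -0.9
x=8: ŷ = -2.1 + 1.4·8 = 9.1; e = 11.6 − 9.1 = 2.5
x=10: ŷ = -2.1 + 1.4·10 = 11.9; e = 10.5 − 11.9 = -1.4
x=18: ŷ = -2.1 + 1.4·18 = 23.1; e = 24.3 − 23.1 = 1.2
x=20: ŷ = -2.1 + 1.4·20 = 25.9; e = 26.2 − 25.9 = 0.3
x=24: ŷ = -2.1 + 1.4·24 = 31.5; e = 31.2 − 31.5 = -0.3
x=26: ŷ = -2.1 + 1.4·26 = 34.3; e = 35.8 − 34.3 = 1.5
x=30: ŷ = -2.1 + 1.4·30 = 39.9; e = 37.9 − 39.9 = -2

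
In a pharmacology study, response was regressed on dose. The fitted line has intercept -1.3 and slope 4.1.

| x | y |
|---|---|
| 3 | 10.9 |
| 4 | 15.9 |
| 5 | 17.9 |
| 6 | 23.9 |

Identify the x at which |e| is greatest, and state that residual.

x=3: ŷ = -1.3 + 4.1·3 = 11; e = 10.9 − 11 = -0.1
x=4: ŷ = -1.3 + 4.1·4 = 15.1; e = 15.9 − 15.1 = 0.8
x=5: ŷ = -1.3 + 4.1·5 = 19.2; e = 17.9 − 19.2 = -1.3
x=6: ŷ = -1.3 + 4.1·6 = 23.3; e = 23.9 − 23.3 = 0.6
Largest |e| is 1.3 at x = 5, residual -1.3.

x = 5, e = -1.3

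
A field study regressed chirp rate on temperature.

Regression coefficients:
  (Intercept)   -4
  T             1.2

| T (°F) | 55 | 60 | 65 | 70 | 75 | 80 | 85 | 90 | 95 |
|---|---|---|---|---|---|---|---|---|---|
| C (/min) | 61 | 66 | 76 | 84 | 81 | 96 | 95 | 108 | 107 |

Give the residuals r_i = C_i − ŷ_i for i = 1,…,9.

T=55: ŷ = -4 + 1.2·55 = 62; r = 61 − 62 = -1
T=60: ŷ = -4 + 1.2·60 = 68; r = 66 − 68 = -2
T=65: ŷ = -4 + 1.2·65 = 74; r = 76 − 74 = 2
T=70: ŷ = -4 + 1.2·70 = 80; r = 84 − 80 = 4
T=75: ŷ = -4 + 1.2·75 = 86; r = 81 − 86 = -5
T=80: ŷ = -4 + 1.2·80 = 92; r = 96 − 92 = 4
T=85: ŷ = -4 + 1.2·85 = 98; r = 95 − 98 = -3
T=90: ŷ = -4 + 1.2·90 = 104; r = 108 − 104 = 4
T=95: ŷ = -4 + 1.2·95 = 110; r = 107 − 110 = -3

-1, -2, 2, 4, -5, 4, -3, 4, -3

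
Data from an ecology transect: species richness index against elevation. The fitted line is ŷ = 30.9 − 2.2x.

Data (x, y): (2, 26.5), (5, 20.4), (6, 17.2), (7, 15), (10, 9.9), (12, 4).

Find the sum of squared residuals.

x=2: ŷ = 30.9 − 2.2·2 = 26.5; e = 26.5 − 26.5 = 0
x=5: ŷ = 30.9 − 2.2·5 = 19.9; e = 20.4 − 19.9 = 0.5
x=6: ŷ = 30.9 − 2.2·6 = 17.7; e = 17.2 − 17.7 = -0.5
x=7: ŷ = 30.9 − 2.2·7 = 15.5; e = 15 − 15.5 = -0.5
x=10: ŷ = 30.9 − 2.2·10 = 8.9; e = 9.9 − 8.9 = 1
x=12: ŷ = 30.9 − 2.2·12 = 4.5; e = 4 − 4.5 = -0.5
SSE = 0 + 0.25 + 0.25 + 0.25 + 1 + 0.25 = 2

SSE = 2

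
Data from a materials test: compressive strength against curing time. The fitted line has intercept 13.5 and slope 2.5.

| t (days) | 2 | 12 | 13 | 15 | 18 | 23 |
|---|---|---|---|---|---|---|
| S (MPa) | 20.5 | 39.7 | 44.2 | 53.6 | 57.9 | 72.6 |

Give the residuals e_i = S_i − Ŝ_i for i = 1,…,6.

2, -3.8, -1.8, 2.6, -0.6, 1.6

t=2: Ŝ = 13.5 + 2.5·2 = 18.5; e = 20.5 − 18.5 = 2
t=12: Ŝ = 13.5 + 2.5·12 = 43.5; e = 39.7 − 43.5 = -3.8
t=13: Ŝ = 13.5 + 2.5·13 = 46; e = 44.2 − 46 = -1.8
t=15: Ŝ = 13.5 + 2.5·15 = 51; e = 53.6 − 51 = 2.6
t=18: Ŝ = 13.5 + 2.5·18 = 58.5; e = 57.9 − 58.5 = -0.6
t=23: Ŝ = 13.5 + 2.5·23 = 71; e = 72.6 − 71 = 1.6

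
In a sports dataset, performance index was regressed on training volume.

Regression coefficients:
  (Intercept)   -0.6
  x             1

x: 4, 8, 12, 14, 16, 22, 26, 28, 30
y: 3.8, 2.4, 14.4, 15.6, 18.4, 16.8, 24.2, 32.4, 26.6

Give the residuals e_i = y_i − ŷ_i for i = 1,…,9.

x=4: ŷ = -0.6 + 4 = 3.4; e = 3.8 − 3.4 = 0.4
x=8: ŷ = -0.6 + 8 = 7.4; e = 2.4 − 7.4 = -5
x=12: ŷ = -0.6 + 12 = 11.4; e = 14.4 − 11.4 = 3
x=14: ŷ = -0.6 + 14 = 13.4; e = 15.6 − 13.4 = 2.2
x=16: ŷ = -0.6 + 16 = 15.4; e = 18.4 − 15.4 = 3
x=22: ŷ = -0.6 + 22 = 21.4; e = 16.8 − 21.4 = -4.6
x=26: ŷ = -0.6 + 26 = 25.4; e = 24.2 − 25.4 = -1.2
x=28: ŷ = -0.6 + 28 = 27.4; e = 32.4 − 27.4 = 5
x=30: ŷ = -0.6 + 30 = 29.4; e = 26.6 − 29.4 = -2.8

0.4, -5, 3, 2.2, 3, -4.6, -1.2, 5, -2.8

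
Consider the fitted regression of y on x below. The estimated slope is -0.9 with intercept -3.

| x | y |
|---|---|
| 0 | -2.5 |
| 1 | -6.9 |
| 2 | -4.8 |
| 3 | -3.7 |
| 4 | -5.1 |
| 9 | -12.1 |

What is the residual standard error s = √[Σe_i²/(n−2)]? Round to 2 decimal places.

x=0: ŷ = -3 − 0.9·0 = -3; e = -2.5 − (-3) = 0.5
x=1: ŷ = -3 − 0.9·1 = -3.9; e = -6.9 − (-3.9) = -3
x=2: ŷ = -3 − 0.9·2 = -4.8; e = -4.8 − (-4.8) = 0
x=3: ŷ = -3 − 0.9·3 = -5.7; e = -3.7 − (-5.7) = 2
x=4: ŷ = -3 − 0.9·4 = -6.6; e = -5.1 − (-6.6) = 1.5
x=9: ŷ = -3 − 0.9·9 = -11.1; e = -12.1 − (-11.1) = -1
SSE = 0.25 + 9 + 0 + 4 + 2.25 + 1 = 16.5
s = √(16.5/4) = √4.125 ≈ 2.03

s = 2.03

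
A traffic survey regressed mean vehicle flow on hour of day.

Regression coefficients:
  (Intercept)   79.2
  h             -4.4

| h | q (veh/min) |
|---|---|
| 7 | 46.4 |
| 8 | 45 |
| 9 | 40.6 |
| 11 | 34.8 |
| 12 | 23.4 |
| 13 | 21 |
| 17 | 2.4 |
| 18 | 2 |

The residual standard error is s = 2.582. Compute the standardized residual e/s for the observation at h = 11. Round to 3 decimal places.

1.549

q̂ = 79.2 − 4.4·11 = 30.8
e = 34.8 − 30.8 = 4
e/s = 4 / 2.582 = 1.549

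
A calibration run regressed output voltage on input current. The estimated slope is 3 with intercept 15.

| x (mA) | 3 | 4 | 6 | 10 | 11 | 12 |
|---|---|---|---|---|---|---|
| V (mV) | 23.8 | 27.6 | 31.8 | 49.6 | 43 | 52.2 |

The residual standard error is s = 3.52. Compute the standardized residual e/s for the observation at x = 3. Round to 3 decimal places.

-0.057

ŷ = 15 + 3·3 = 24
e = 23.8 − 24 = -0.2
e/s = -0.2 / 3.52 = -0.057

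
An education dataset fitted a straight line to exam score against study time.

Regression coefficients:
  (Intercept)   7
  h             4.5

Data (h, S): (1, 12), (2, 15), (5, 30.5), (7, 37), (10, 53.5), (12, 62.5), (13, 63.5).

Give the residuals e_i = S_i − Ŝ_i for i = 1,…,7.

h=1: Ŝ = 7 + 4.5·1 = 11.5; e = 12 − 11.5 = 0.5
h=2: Ŝ = 7 + 4.5·2 = 16; e = 15 − 16 = -1
h=5: Ŝ = 7 + 4.5·5 = 29.5; e = 30.5 − 29.5 = 1
h=7: Ŝ = 7 + 4.5·7 = 38.5; e = 37 − 38.5 = -1.5
h=10: Ŝ = 7 + 4.5·10 = 52; e = 53.5 − 52 = 1.5
h=12: Ŝ = 7 + 4.5·12 = 61; e = 62.5 − 61 = 1.5
h=13: Ŝ = 7 + 4.5·13 = 65.5; e = 63.5 − 65.5 = -2

0.5, -1, 1, -1.5, 1.5, 1.5, -2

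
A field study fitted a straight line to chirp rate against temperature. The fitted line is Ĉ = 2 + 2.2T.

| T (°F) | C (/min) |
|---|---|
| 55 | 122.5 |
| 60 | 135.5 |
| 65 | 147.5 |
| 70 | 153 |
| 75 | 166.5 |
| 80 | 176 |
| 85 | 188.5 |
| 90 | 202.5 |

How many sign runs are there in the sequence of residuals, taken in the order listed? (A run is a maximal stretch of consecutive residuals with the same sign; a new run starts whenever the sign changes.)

T=55: Ĉ = 2 + 2.2·55 = 123; e = 122.5 − 123 = -0.5
T=60: Ĉ = 2 + 2.2·60 = 134; e = 135.5 − 134 = 1.5
T=65: Ĉ = 2 + 2.2·65 = 145; e = 147.5 − 145 = 2.5
T=70: Ĉ = 2 + 2.2·70 = 156; e = 153 − 156 = -3
T=75: Ĉ = 2 + 2.2·75 = 167; e = 166.5 − 167 = -0.5
T=80: Ĉ = 2 + 2.2·80 = 178; e = 176 − 178 = -2
T=85: Ĉ = 2 + 2.2·85 = 189; e = 188.5 − 189 = -0.5
T=90: Ĉ = 2 + 2.2·90 = 200; e = 202.5 − 200 = 2.5
Signs: − + + − − − − +
Runs: −×1, +×2, −×4, +×1 → 4

4 runs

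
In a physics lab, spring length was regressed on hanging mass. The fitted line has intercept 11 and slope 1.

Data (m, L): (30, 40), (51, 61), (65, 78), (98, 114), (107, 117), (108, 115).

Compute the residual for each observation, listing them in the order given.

-1, -1, 2, 5, -1, -4

m=30: ŷ = 11 + 30 = 41; r = 40 − 41 = -1
m=51: ŷ = 11 + 51 = 62; r = 61 − 62 = -1
m=65: ŷ = 11 + 65 = 76; r = 78 − 76 = 2
m=98: ŷ = 11 + 98 = 109; r = 114 − 109 = 5
m=107: ŷ = 11 + 107 = 118; r = 117 − 118 = -1
m=108: ŷ = 11 + 108 = 119; r = 115 − 119 = -4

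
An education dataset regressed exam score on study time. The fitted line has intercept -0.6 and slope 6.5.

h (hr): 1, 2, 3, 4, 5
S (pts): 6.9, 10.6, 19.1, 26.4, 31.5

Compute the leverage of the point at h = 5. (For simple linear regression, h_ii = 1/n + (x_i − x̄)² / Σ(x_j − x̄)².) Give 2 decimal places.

h̄ = (1 + 2 + 3 + 4 + 5)/5 = 3
Σ(h − h̄)² = 4 + 1 + 0 + 1 + 4 = 10
h = 1/5 + (2)²/10 = 0.2 + 0.4 = 0.60

h = 0.60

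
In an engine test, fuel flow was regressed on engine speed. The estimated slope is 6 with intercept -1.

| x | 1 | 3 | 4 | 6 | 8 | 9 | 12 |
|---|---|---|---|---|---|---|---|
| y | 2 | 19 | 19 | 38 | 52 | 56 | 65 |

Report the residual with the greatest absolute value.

x=1: ŷ = -1 + 6·1 = 5; e = 2 − 5 = -3
x=3: ŷ = -1 + 6·3 = 17; e = 19 − 17 = 2
x=4: ŷ = -1 + 6·4 = 23; e = 19 − 23 = -4
x=6: ŷ = -1 + 6·6 = 35; e = 38 − 35 = 3
x=8: ŷ = -1 + 6·8 = 47; e = 52 − 47 = 5
x=9: ŷ = -1 + 6·9 = 53; e = 56 − 53 = 3
x=12: ŷ = -1 + 6·12 = 71; e = 65 − 71 = -6
Largest |e| is 6 at x = 12, residual -6.

e = -6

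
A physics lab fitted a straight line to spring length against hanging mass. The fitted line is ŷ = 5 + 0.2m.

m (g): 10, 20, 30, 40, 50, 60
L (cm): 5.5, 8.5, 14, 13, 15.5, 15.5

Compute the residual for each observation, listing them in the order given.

m=10: ŷ = 5 + 0.2·10 = 7; e = 5.5 − 7 = -1.5
m=20: ŷ = 5 + 0.2·20 = 9; e = 8.5 − 9 = -0.5
m=30: ŷ = 5 + 0.2·30 = 11; e = 14 − 11 = 3
m=40: ŷ = 5 + 0.2·40 = 13; e = 13 − 13 = 0
m=50: ŷ = 5 + 0.2·50 = 15; e = 15.5 − 15 = 0.5
m=60: ŷ = 5 + 0.2·60 = 17; e = 15.5 − 17 = -1.5

-1.5, -0.5, 3, 0, 0.5, -1.5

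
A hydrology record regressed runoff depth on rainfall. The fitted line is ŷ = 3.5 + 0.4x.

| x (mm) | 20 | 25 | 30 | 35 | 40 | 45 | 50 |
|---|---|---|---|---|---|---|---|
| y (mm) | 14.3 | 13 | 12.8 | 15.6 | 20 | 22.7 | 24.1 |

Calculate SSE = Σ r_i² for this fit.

SSE = 21.04

x=20: ŷ = 3.5 + 0.4·20 = 11.5; r = 14.3 − 11.5 = 2.8
x=25: ŷ = 3.5 + 0.4·25 = 13.5; r = 13 − 13.5 = -0.5
x=30: ŷ = 3.5 + 0.4·30 = 15.5; r = 12.8 − 15.5 = -2.7
x=35: ŷ = 3.5 + 0.4·35 = 17.5; r = 15.6 − 17.5 = -1.9
x=40: ŷ = 3.5 + 0.4·40 = 19.5; r = 20 − 19.5 = 0.5
x=45: ŷ = 3.5 + 0.4·45 = 21.5; r = 22.7 − 21.5 = 1.2
x=50: ŷ = 3.5 + 0.4·50 = 23.5; r = 24.1 − 23.5 = 0.6
SSE = 7.84 + 0.25 + 7.29 + 3.61 + 0.25 + 1.44 + 0.36 = 21.04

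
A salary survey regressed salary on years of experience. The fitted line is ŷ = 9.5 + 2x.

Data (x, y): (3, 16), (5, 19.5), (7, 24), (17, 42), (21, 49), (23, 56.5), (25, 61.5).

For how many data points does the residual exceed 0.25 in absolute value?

x=3: ŷ = 9.5 + 2·3 = 15.5; r = 16 − 15.5 = 0.5
x=5: ŷ = 9.5 + 2·5 = 19.5; r = 19.5 − 19.5 = 0
x=7: ŷ = 9.5 + 2·7 = 23.5; r = 24 − 23.5 = 0.5
x=17: ŷ = 9.5 + 2·17 = 43.5; r = 42 − 43.5 = -1.5
x=21: ŷ = 9.5 + 2·21 = 51.5; r = 49 − 51.5 = -2.5
x=23: ŷ = 9.5 + 2·23 = 55.5; r = 56.5 − 55.5 = 1
x=25: ŷ = 9.5 + 2·25 = 59.5; r = 61.5 − 59.5 = 2
|r| > 0.25: x=3 (|r|=0.5), x=7 (|r|=0.5), x=17 (|r|=1.5), x=21 (|r|=2.5), x=23 (|r|=1), x=25 (|r|=2) → 6

6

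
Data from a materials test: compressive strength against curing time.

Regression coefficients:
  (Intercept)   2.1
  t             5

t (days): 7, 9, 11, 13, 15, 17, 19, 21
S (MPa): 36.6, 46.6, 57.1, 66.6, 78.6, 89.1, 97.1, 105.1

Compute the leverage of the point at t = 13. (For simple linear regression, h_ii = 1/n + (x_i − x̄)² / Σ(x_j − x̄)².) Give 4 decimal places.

h = 0.1310

t̄ = (7 + 9 + 11 + 13 + 15 + 17 + 19 + 21)/8 = 14
Σ(t − t̄)² = 49 + 25 + 9 + 1 + 1 + 9 + 25 + 49 = 168
h = 1/8 + (-1)²/168 = 0.125 + 0.00595238 = 0.1310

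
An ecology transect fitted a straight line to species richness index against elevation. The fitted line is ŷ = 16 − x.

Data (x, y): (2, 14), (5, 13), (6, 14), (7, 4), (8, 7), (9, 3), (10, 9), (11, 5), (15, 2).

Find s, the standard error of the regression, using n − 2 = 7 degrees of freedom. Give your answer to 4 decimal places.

x=2: ŷ = 16 − 2 = 14; r = 14 − 14 = 0
x=5: ŷ = 16 − 5 = 11; r = 13 − 11 = 2
x=6: ŷ = 16 − 6 = 10; r = 14 − 10 = 4
x=7: ŷ = 16 − 7 = 9; r = 4 − 9 = -5
x=8: ŷ = 16 − 8 = 8; r = 7 − 8 = -1
x=9: ŷ = 16 − 9 = 7; r = 3 − 7 = -4
x=10: ŷ = 16 − 10 = 6; r = 9 − 6 = 3
x=11: ŷ = 16 − 11 = 5; r = 5 − 5 = 0
x=15: ŷ = 16 − 15 = 1; r = 2 − 1 = 1
SSE = 0 + 4 + 16 + 25 + 1 + 16 + 9 + 0 + 1 = 72
s = √(72/7) = √10.2857 ≈ 3.2071

s = 3.2071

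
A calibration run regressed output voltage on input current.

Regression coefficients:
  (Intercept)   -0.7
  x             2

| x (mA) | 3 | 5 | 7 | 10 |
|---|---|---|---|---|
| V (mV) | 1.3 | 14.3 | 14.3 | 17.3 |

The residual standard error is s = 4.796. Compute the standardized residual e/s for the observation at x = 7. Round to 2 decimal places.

ŷ = -0.7 + 2·7 = 13.3
e = 14.3 − 13.3 = 1
e/s = 1 / 4.796 = 0.21

0.21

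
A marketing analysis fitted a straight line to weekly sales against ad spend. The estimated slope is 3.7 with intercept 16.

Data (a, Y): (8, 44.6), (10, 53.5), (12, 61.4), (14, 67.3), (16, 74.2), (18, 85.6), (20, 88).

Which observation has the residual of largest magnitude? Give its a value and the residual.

a=8: ŷ = 16 + 3.7·8 = 45.6; e = 44.6 − 45.6 = -1
a=10: ŷ = 16 + 3.7·10 = 53; e = 53.5 − 53 = 0.5
a=12: ŷ = 16 + 3.7·12 = 60.4; e = 61.4 − 60.4 = 1
a=14: ŷ = 16 + 3.7·14 = 67.8; e = 67.3 − 67.8 = -0.5
a=16: ŷ = 16 + 3.7·16 = 75.2; e = 74.2 − 75.2 = -1
a=18: ŷ = 16 + 3.7·18 = 82.6; e = 85.6 − 82.6 = 3
a=20: ŷ = 16 + 3.7·20 = 90; e = 88 − 90 = -2
Largest |e| is 3 at a = 18, residual 3.

a = 18, e = 3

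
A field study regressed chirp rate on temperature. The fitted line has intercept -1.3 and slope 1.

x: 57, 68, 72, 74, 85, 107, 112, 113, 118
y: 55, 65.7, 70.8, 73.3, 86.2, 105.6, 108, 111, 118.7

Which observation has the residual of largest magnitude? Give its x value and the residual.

x=57: ŷ = -1.3 + 57 = 55.7; e = 55 − 55.7 = -0.7
x=68: ŷ = -1.3 + 68 = 66.7; e = 65.7 − 66.7 = -1
x=72: ŷ = -1.3 + 72 = 70.7; e = 70.8 − 70.7 = 0.1
x=74: ŷ = -1.3 + 74 = 72.7; e = 73.3 − 72.7 = 0.6
x=85: ŷ = -1.3 + 85 = 83.7; e = 86.2 − 83.7 = 2.5
x=107: ŷ = -1.3 + 107 = 105.7; e = 105.6 − 105.7 = -0.1
x=112: ŷ = -1.3 + 112 = 110.7; e = 108 − 110.7 = -2.7
x=113: ŷ = -1.3 + 113 = 111.7; e = 111 − 111.7 = -0.7
x=118: ŷ = -1.3 + 118 = 116.7; e = 118.7 − 116.7 = 2
Largest |e| is 2.7 at x = 112, residual -2.7.

x = 112, e = -2.7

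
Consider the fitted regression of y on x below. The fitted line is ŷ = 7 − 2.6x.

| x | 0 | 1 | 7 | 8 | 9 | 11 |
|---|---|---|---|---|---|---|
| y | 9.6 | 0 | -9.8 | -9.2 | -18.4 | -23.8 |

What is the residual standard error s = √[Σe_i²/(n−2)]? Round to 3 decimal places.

s = 3.811

x=0: ŷ = 7 − 2.6·0 = 7; e = 9.6 − 7 = 2.6
x=1: ŷ = 7 − 2.6·1 = 4.4; e = 0 − 4.4 = -4.4
x=7: ŷ = 7 − 2.6·7 = -11.2; e = -9.8 − (-11.2) = 1.4
x=8: ŷ = 7 − 2.6·8 = -13.8; e = -9.2 − (-13.8) = 4.6
x=9: ŷ = 7 − 2.6·9 = -16.4; e = -18.4 − (-16.4) = -2
x=11: ŷ = 7 − 2.6·11 = -21.6; e = -23.8 − (-21.6) = -2.2
SSE = 6.76 + 19.36 + 1.96 + 21.16 + 4 + 4.84 = 58.08
s = √(58.08/4) = √14.52 ≈ 3.811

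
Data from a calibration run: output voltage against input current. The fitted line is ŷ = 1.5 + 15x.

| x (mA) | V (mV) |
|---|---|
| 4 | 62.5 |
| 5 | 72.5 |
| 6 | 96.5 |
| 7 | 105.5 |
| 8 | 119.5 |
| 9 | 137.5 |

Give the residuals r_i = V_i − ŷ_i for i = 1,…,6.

x=4: ŷ = 1.5 + 15·4 = 61.5; r = 62.5 − 61.5 = 1
x=5: ŷ = 1.5 + 15·5 = 76.5; r = 72.5 − 76.5 = -4
x=6: ŷ = 1.5 + 15·6 = 91.5; r = 96.5 − 91.5 = 5
x=7: ŷ = 1.5 + 15·7 = 106.5; r = 105.5 − 106.5 = -1
x=8: ŷ = 1.5 + 15·8 = 121.5; r = 119.5 − 121.5 = -2
x=9: ŷ = 1.5 + 15·9 = 136.5; r = 137.5 − 136.5 = 1

1, -4, 5, -1, -2, 1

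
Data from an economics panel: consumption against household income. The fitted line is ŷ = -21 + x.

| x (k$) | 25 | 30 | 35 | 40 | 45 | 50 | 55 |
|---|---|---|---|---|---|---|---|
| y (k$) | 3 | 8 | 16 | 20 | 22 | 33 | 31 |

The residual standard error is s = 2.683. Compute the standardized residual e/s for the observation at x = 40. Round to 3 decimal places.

ŷ = -21 + 40 = 19
e = 20 − 19 = 1
e/s = 1 / 2.683 = 0.373

0.373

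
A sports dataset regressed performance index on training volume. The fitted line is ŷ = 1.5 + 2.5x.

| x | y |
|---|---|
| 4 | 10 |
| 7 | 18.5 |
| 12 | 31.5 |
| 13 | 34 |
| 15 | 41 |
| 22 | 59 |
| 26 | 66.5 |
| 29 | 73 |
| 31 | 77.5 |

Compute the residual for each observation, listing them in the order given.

-1.5, -0.5, 0, 0, 2, 2.5, 0, -1, -1.5

x=4: ŷ = 1.5 + 2.5·4 = 11.5; r = 10 − 11.5 = -1.5
x=7: ŷ = 1.5 + 2.5·7 = 19; r = 18.5 − 19 = -0.5
x=12: ŷ = 1.5 + 2.5·12 = 31.5; r = 31.5 − 31.5 = 0
x=13: ŷ = 1.5 + 2.5·13 = 34; r = 34 − 34 = 0
x=15: ŷ = 1.5 + 2.5·15 = 39; r = 41 − 39 = 2
x=22: ŷ = 1.5 + 2.5·22 = 56.5; r = 59 − 56.5 = 2.5
x=26: ŷ = 1.5 + 2.5·26 = 66.5; r = 66.5 − 66.5 = 0
x=29: ŷ = 1.5 + 2.5·29 = 74; r = 73 − 74 = -1
x=31: ŷ = 1.5 + 2.5·31 = 79; r = 77.5 − 79 = -1.5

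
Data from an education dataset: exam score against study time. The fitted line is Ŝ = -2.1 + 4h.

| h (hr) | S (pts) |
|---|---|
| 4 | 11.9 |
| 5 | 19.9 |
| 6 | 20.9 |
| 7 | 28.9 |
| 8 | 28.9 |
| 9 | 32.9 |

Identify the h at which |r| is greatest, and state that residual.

h=4: Ŝ = -2.1 + 4·4 = 13.9; r = 11.9 − 13.9 = -2
h=5: Ŝ = -2.1 + 4·5 = 17.9; r = 19.9 − 17.9 = 2
h=6: Ŝ = -2.1 + 4·6 = 21.9; r = 20.9 − 21.9 = -1
h=7: Ŝ = -2.1 + 4·7 = 25.9; r = 28.9 − 25.9 = 3
h=8: Ŝ = -2.1 + 4·8 = 29.9; r = 28.9 − 29.9 = -1
h=9: Ŝ = -2.1 + 4·9 = 33.9; r = 32.9 − 33.9 = -1
Largest |r| is 3 at h = 7, residual 3.

h = 7, r = 3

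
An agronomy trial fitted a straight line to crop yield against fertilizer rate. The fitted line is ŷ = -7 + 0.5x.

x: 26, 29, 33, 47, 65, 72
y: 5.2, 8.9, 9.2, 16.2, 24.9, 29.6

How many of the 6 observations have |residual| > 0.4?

x=26: ŷ = -7 + 0.5·26 = 6; e = 5.2 − 6 = -0.8
x=29: ŷ = -7 + 0.5·29 = 7.5; e = 8.9 − 7.5 = 1.4
x=33: ŷ = -7 + 0.5·33 = 9.5; e = 9.2 − 9.5 = -0.3
x=47: ŷ = -7 + 0.5·47 = 16.5; e = 16.2 − 16.5 = -0.3
x=65: ŷ = -7 + 0.5·65 = 25.5; e = 24.9 − 25.5 = -0.6
x=72: ŷ = -7 + 0.5·72 = 29; e = 29.6 − 29 = 0.6
|e| > 0.4: x=26 (|e|=0.8), x=29 (|e|=1.4), x=65 (|e|=0.6), x=72 (|e|=0.6) → 4

4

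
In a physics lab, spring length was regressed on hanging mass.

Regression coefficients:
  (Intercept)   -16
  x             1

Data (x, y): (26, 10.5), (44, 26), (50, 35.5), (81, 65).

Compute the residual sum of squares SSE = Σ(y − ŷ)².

x=26: ŷ = -16 + 26 = 10; e = 10.5 − 10 = 0.5
x=44: ŷ = -16 + 44 = 28; e = 26 − 28 = -2
x=50: ŷ = -16 + 50 = 34; e = 35.5 − 34 = 1.5
x=81: ŷ = -16 + 81 = 65; e = 65 − 65 = 0
SSE = 0.25 + 4 + 2.25 + 0 = 6.5

SSE = 6.5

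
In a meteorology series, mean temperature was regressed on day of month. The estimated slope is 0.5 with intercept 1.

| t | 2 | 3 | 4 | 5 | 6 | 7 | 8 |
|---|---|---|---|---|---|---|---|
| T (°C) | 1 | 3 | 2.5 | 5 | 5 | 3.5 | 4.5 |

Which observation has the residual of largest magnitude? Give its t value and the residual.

t = 5, e = 1.5

t=2: T̂ = 1 + 0.5·2 = 2; e = 1 − 2 = -1
t=3: T̂ = 1 + 0.5·3 = 2.5; e = 3 − 2.5 = 0.5
t=4: T̂ = 1 + 0.5·4 = 3; e = 2.5 − 3 = -0.5
t=5: T̂ = 1 + 0.5·5 = 3.5; e = 5 − 3.5 = 1.5
t=6: T̂ = 1 + 0.5·6 = 4; e = 5 − 4 = 1
t=7: T̂ = 1 + 0.5·7 = 4.5; e = 3.5 − 4.5 = -1
t=8: T̂ = 1 + 0.5·8 = 5; e = 4.5 − 5 = -0.5
Largest |e| is 1.5 at t = 5, residual 1.5.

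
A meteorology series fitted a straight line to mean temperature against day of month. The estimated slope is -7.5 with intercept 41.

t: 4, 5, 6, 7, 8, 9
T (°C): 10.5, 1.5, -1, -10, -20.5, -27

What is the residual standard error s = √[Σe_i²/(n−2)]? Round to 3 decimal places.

t=4: ŷ = 41 − 7.5·4 = 11; e = 10.5 − 11 = -0.5
t=5: ŷ = 41 − 7.5·5 = 3.5; e = 1.5 − 3.5 = -2
t=6: ŷ = 41 − 7.5·6 = -4; e = -1 − (-4) = 3
t=7: ŷ = 41 − 7.5·7 = -11.5; e = -10 − (-11.5) = 1.5
t=8: ŷ = 41 − 7.5·8 = -19; e = -20.5 − (-19) = -1.5
t=9: ŷ = 41 − 7.5·9 = -26.5; e = -27 − (-26.5) = -0.5
SSE = 0.25 + 4 + 9 + 2.25 + 2.25 + 0.25 = 18
s = √(18/4) = √4.5 ≈ 2.121

s = 2.121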